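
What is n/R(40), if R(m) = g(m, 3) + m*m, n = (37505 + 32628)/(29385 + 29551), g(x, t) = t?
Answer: 10019/13496344 ≈ 0.00074235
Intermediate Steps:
n = 70133/58936 ≈ 1.1900
R(m) = 3 + m**2 (R(m) = 3 + m*m = 3 + m**2)
n/R(40) = 70133/(58936*(3 + 40**2)) = 70133/(58936*(3 + 1600)) = (70133/58936)/1603 = (70133/58936)*(1/1603) = 10019/13496344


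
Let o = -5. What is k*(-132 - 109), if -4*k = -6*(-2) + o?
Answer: 1687/4 ≈ 421.75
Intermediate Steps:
k = -7/4 (k = -(-6*(-2) - 5)/4 = -(12 - 5)/4 = -¼*7 = -7/4 ≈ -1.7500)
k*(-132 - 109) = -7*(-132 - 109)/4 = -7/4*(-241) = 1687/4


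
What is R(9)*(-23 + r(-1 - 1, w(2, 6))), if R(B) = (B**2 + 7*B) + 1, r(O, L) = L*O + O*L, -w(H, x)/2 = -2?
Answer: -5655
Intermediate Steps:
w(H, x) = 4 (w(H, x) = -2*(-2) = 4)
r(O, L) = 2*L*O (r(O, L) = L*O + L*O = 2*L*O)
R(B) = 1 + B**2 + 7*B
R(9)*(-23 + r(-1 - 1, w(2, 6))) = (1 + 9**2 + 7*9)*(-23 + 2*4*(-1 - 1)) = (1 + 81 + 63)*(-23 + 2*4*(-2)) = 145*(-23 - 16) = 145*(-39) = -5655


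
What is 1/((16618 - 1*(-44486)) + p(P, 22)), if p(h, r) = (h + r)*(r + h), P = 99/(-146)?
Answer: 21316/1312183633 ≈ 1.6245e-5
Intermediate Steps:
P = -99/146 (P = 99*(-1/146) = -99/146 ≈ -0.67808)
p(h, r) = (h + r)² (p(h, r) = (h + r)*(h + r) = (h + r)²)
1/((16618 - 1*(-44486)) + p(P, 22)) = 1/((16618 - 1*(-44486)) + (-99/146 + 22)²) = 1/((16618 + 44486) + (3113/146)²) = 1/(61104 + 9690769/21316) = 1/(1312183633/21316) = 21316/1312183633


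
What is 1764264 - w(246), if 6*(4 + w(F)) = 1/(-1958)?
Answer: 20726620465/11748 ≈ 1.7643e+6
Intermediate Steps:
w(F) = -46993/11748 (w(F) = -4 + (1/6)/(-1958) = -4 + (1/6)*(-1/1958) = -4 - 1/11748 = -46993/11748)
1764264 - w(246) = 1764264 - 1*(-46993/11748) = 1764264 + 46993/11748 = 20726620465/11748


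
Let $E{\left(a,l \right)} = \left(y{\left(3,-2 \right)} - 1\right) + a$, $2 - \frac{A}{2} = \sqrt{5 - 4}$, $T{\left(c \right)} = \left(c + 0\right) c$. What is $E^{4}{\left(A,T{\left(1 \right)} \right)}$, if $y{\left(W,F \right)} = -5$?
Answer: $256$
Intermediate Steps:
$T{\left(c \right)} = c^{2}$ ($T{\left(c \right)} = c c = c^{2}$)
$A = 2$ ($A = 4 - 2 \sqrt{5 - 4} = 4 - 2 \sqrt{1} = 4 - 2 = 2$)
$E{\left(a,l \right)} = -6 + a$ ($E{\left(a,l \right)} = \left(-5 - 1\right) + a = -6 + a$)
$E^{4}{\left(A,T{\left(1 \right)} \right)} = \left(-6 + 2\right)^{4} = \left(-4\right)^{4} = 256$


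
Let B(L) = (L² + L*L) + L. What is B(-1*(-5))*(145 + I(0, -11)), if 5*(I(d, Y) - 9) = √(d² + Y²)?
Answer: 8591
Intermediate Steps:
B(L) = L + 2*L² (B(L) = (L² + L²) + L = 2*L² + L = L + 2*L²)
I(d, Y) = 9 + √(Y² + d²)/5 (I(d, Y) = 9 + √(d² + Y²)/5 = 9 + √(Y² + d²)/5)
B(-1*(-5))*(145 + I(0, -11)) = ((-1*(-5))*(1 + 2*(-1*(-5))))*(145 + (9 + √((-11)² + 0²)/5)) = (5*(1 + 2*5))*(145 + (9 + √(121 + 0)/5)) = (5*(1 + 10))*(145 + (9 + √121/5)) = (5*11)*(145 + (9 + (⅕)*11)) = 55*(145 + (9 + 11/5)) = 55*(145 + 56/5) = 55*(781/5) = 8591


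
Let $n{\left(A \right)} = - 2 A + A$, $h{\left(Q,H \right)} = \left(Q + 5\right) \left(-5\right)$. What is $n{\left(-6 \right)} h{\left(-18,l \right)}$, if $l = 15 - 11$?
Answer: $390$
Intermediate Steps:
$l = 4$ ($l = 15 - 11 = 4$)
$h{\left(Q,H \right)} = -25 - 5 Q$ ($h{\left(Q,H \right)} = \left(5 + Q\right) \left(-5\right) = -25 - 5 Q$)
$n{\left(A \right)} = - A$
$n{\left(-6 \right)} h{\left(-18,l \right)} = \left(-1\right) \left(-6\right) \left(-25 - -90\right) = 6 \left(-25 + 90\right) = 6 \cdot 65 = 390$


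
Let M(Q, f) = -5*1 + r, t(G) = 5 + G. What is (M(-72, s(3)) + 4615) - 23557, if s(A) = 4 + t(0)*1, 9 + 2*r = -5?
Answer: -18954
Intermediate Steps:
r = -7 (r = -9/2 + (½)*(-5) = -9/2 - 5/2 = -7)
s(A) = 9 (s(A) = 4 + (5 + 0)*1 = 4 + 5*1 = 4 + 5 = 9)
M(Q, f) = -12 (M(Q, f) = -5*1 - 7 = -5 - 7 = -12)
(M(-72, s(3)) + 4615) - 23557 = (-12 + 4615) - 23557 = 4603 - 23557 = -18954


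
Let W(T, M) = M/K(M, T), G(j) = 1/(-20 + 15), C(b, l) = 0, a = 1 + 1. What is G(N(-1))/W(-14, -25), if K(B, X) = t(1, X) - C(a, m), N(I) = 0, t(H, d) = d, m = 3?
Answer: -14/125 ≈ -0.11200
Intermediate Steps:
a = 2
K(B, X) = X (K(B, X) = X - 1*0 = X + 0 = X)
G(j) = -1/5 (G(j) = 1/(-5) = -1/5)
W(T, M) = M/T
G(N(-1))/W(-14, -25) = -1/(5*((-25/(-14)))) = -1/(5*((-25*(-1/14)))) = -1/(5*25/14) = -1/5*14/25 = -14/125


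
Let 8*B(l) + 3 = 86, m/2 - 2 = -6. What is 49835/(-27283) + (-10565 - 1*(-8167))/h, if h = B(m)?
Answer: -527533377/2264489 ≈ -232.96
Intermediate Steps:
m = -8 (m = 4 + 2*(-6) = 4 - 12 = -8)
B(l) = 83/8 (B(l) = -3/8 + (⅛)*86 = -3/8 + 43/4 = 83/8)
h = 83/8 ≈ 10.375
49835/(-27283) + (-10565 - 1*(-8167))/h = 49835/(-27283) + (-10565 - 1*(-8167))/(83/8) = 49835*(-1/27283) + (-10565 + 8167)*(8/83) = -49835/27283 - 2398*8/83 = -49835/27283 - 19184/83 = -527533377/2264489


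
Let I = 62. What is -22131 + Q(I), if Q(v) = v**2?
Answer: -18287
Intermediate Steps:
-22131 + Q(I) = -22131 + 62**2 = -22131 + 3844 = -18287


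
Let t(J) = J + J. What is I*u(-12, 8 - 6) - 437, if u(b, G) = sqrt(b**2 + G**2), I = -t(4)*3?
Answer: -437 - 48*sqrt(37) ≈ -728.97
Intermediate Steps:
t(J) = 2*J
I = -24 (I = -2*4*3 = -1*8*3 = -8*3 = -24)
u(b, G) = sqrt(G**2 + b**2)
I*u(-12, 8 - 6) - 437 = -24*sqrt((8 - 6)**2 + (-12)**2) - 437 = -24*sqrt(2**2 + 144) - 437 = -24*sqrt(4 + 144) - 437 = -48*sqrt(37) - 437 = -437 - 48*sqrt(37)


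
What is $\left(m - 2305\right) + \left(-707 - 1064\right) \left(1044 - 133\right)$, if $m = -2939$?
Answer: $-1618625$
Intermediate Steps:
$\left(m - 2305\right) + \left(-707 - 1064\right) \left(1044 - 133\right) = \left(-2939 - 2305\right) + \left(-707 - 1064\right) \left(1044 - 133\right) = -5244 - 1613381 = -1618625$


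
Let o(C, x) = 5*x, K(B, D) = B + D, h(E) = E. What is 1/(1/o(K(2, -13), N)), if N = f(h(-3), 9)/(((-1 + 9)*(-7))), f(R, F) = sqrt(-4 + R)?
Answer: -5*I*sqrt(7)/56 ≈ -0.23623*I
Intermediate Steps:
N = -I*sqrt(7)/56 (N = sqrt(-4 - 3)/(((-1 + 9)*(-7))) = sqrt(-7)/((8*(-7))) = (I*sqrt(7))/(-56) = (I*sqrt(7))*(-1/56) = -I*sqrt(7)/56 ≈ -0.047246*I)
1/(1/o(K(2, -13), N)) = 1/(1/(5*(-I*sqrt(7)/56))) = 1/(1/(-5*I*sqrt(7)/56)) = 1/(8*I*sqrt(7)/5) = -5*I*sqrt(7)/56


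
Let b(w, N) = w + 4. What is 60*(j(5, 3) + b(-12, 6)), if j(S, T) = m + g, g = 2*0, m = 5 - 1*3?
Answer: -360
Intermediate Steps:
m = 2 (m = 5 - 3 = 2)
g = 0
b(w, N) = 4 + w
j(S, T) = 2 (j(S, T) = 2 + 0 = 2)
60*(j(5, 3) + b(-12, 6)) = 60*(2 + (4 - 12)) = 60*(2 - 8) = 60*(-6) = -360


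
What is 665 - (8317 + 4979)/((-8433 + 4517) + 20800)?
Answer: 934547/1407 ≈ 664.21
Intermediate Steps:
665 - (8317 + 4979)/((-8433 + 4517) + 20800) = 665 - 13296/(-3916 + 20800) = 665 - 13296/16884 = 665 - 1*1108/1407 = 665 - 1108/1407 = 934547/1407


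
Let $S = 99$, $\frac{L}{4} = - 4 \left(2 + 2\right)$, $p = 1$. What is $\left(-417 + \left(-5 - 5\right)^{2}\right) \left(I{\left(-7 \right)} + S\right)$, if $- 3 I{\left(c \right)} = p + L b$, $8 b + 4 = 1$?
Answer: $- \frac{86224}{3} \approx -28741.0$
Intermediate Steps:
$b = - \frac{3}{8}$ ($b = - \frac{1}{2} + \frac{1}{8} \cdot 1 = - \frac{1}{2} + \frac{1}{8} = - \frac{3}{8} \approx -0.375$)
$L = -64$ ($L = 4 \left(- 4 \left(2 + 2\right)\right) = 4 \left(\left(-4\right) 4\right) = 4 \left(-16\right) = -64$)
$I{\left(c \right)} = - \frac{25}{3}$ ($I{\left(c \right)} = - \frac{1 - -24}{3} = - \frac{1 + 24}{3} = \left(- \frac{1}{3}\right) 25 = - \frac{25}{3}$)
$\left(-417 + \left(-5 - 5\right)^{2}\right) \left(I{\left(-7 \right)} + S\right) = \left(-417 + \left(-5 - 5\right)^{2}\right) \left(- \frac{25}{3} + 99\right) = \left(-417 + \left(-10\right)^{2}\right) \frac{272}{3} = \left(-417 + 100\right) \frac{272}{3} = \left(-317\right) \frac{272}{3} = - \frac{86224}{3}$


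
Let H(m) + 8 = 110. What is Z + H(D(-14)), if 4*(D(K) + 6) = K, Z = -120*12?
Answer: -1338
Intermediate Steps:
Z = -1440
D(K) = -6 + K/4
H(m) = 102 (H(m) = -8 + 110 = 102)
Z + H(D(-14)) = -1440 + 102 = -1338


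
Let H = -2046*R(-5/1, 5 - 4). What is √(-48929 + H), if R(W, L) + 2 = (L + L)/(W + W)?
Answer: I*√1110695/5 ≈ 210.78*I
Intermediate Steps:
R(W, L) = -2 + L/W (R(W, L) = -2 + (L + L)/(W + W) = -2 + (2*L)/((2*W)) = -2 + (2*L)*(1/(2*W)) = -2 + L/W)
H = 22506/5 (H = -2046*(-2 + (5 - 4)/((-5/1))) = -2046*(-2 + 1/(-5*1)) = -2046*(-2 + 1/(-5)) = -2046*(-2 + 1*(-⅕)) = -2046*(-2 - ⅕) = -2046*(-11/5) = 22506/5 ≈ 4501.2)
√(-48929 + H) = √(-48929 + 22506/5) = √(-222139/5) = I*√1110695/5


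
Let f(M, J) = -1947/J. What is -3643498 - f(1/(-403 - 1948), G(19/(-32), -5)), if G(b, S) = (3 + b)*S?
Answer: -127528094/35 ≈ -3.6437e+6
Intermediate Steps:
G(b, S) = S*(3 + b)
-3643498 - f(1/(-403 - 1948), G(19/(-32), -5)) = -3643498 - (-1947)/((-5*(3 + 19/(-32)))) = -3643498 - (-1947)/((-5*(3 + 19*(-1/32)))) = -3643498 - (-1947)/((-5*(3 - 19/32))) = -3643498 - (-1947)/((-5*77/32)) = -3643498 - (-1947)/(-385/32) = -3643498 - (-1947)*(-32)/385 = -3643498 - 1*5664/35 = -3643498 - 5664/35 = -127528094/35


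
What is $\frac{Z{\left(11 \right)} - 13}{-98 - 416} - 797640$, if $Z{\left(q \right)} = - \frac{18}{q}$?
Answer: $- \frac{4509856399}{5654} \approx -7.9764 \cdot 10^{5}$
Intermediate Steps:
$\frac{Z{\left(11 \right)} - 13}{-98 - 416} - 797640 = \frac{- \frac{18}{11} - 13}{-98 - 416} - 797640 = \frac{\left(-18\right) \frac{1}{11} - 13}{-514} - 797640 = \left(- \frac{18}{11} - 13\right) \left(- \frac{1}{514}\right) - 797640 = \left(- \frac{161}{11}\right) \left(- \frac{1}{514}\right) - 797640 = \frac{161}{5654} - 797640 = - \frac{4509856399}{5654}$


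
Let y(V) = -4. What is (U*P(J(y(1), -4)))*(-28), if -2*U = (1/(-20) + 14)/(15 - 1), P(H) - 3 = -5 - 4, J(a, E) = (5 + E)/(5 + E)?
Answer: -837/10 ≈ -83.700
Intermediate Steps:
J(a, E) = 1
P(H) = -6 (P(H) = 3 + (-5 - 4) = 3 - 9 = -6)
U = -279/560 (U = -(1/(-20) + 14)/(2*(15 - 1)) = -(-1/20 + 14)/(2*14) = -279/(40*14) = -½*279/280 = -279/560 ≈ -0.49821)
(U*P(J(y(1), -4)))*(-28) = -279/560*(-6)*(-28) = (837/280)*(-28) = -837/10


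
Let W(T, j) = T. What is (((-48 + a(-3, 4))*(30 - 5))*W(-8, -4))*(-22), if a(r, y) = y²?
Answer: -140800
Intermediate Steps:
(((-48 + a(-3, 4))*(30 - 5))*W(-8, -4))*(-22) = (((-48 + 4²)*(30 - 5))*(-8))*(-22) = (((-48 + 16)*25)*(-8))*(-22) = (-32*25*(-8))*(-22) = -800*(-8)*(-22) = 6400*(-22) = -140800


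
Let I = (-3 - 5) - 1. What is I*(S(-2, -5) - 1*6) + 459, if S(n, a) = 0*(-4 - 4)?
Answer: 513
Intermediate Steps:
I = -9 (I = -8 - 1 = -9)
S(n, a) = 0 (S(n, a) = 0*(-8) = 0)
I*(S(-2, -5) - 1*6) + 459 = -9*(0 - 1*6) + 459 = -9*(0 - 6) + 459 = -9*(-6) + 459 = 54 + 459 = 513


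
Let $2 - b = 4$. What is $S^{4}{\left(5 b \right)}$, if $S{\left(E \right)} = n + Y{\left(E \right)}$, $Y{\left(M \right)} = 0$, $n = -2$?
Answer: $16$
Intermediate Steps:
$b = -2$ ($b = 2 - 4 = -2$)
$S{\left(E \right)} = -2$ ($S{\left(E \right)} = -2 + 0 = -2$)
$S^{4}{\left(5 b \right)} = \left(-2\right)^{4} = 16$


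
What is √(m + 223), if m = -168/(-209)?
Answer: 5*√391039/209 ≈ 14.960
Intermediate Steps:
m = 168/209 (m = -168*(-1/209) = 168/209 ≈ 0.80383)
√(m + 223) = √(168/209 + 223) = √(46775/209) = 5*√391039/209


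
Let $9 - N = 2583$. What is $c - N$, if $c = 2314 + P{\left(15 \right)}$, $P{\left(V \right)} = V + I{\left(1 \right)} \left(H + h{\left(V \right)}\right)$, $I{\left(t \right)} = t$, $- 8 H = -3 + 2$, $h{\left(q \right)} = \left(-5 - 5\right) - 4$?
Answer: $\frac{39113}{8} \approx 4889.1$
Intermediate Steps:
$N = -2574$ ($N = 9 - 2583 = -2574$)
$h{\left(q \right)} = -14$ ($h{\left(q \right)} = -10 - 4 = -14$)
$H = \frac{1}{8}$ ($H = - \frac{-3 + 2}{8} = \left(- \frac{1}{8}\right) \left(-1\right) = \frac{1}{8} \approx 0.125$)
$P{\left(V \right)} = - \frac{111}{8} + V$ ($P{\left(V \right)} = V + 1 \left(\frac{1}{8} - 14\right) = V + 1 \left(- \frac{111}{8}\right) = V - \frac{111}{8} = - \frac{111}{8} + V$)
$c = \frac{18521}{8}$ ($c = 2314 + \left(- \frac{111}{8} + 15\right) = 2314 + \frac{9}{8} = \frac{18521}{8} \approx 2315.1$)
$c - N = \frac{18521}{8} - -2574 = \frac{18521}{8} + 2574 = \frac{39113}{8}$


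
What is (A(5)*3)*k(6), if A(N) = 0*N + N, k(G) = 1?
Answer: 15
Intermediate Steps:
A(N) = N (A(N) = 0 + N = N)
(A(5)*3)*k(6) = (5*3)*1 = 15*1 = 15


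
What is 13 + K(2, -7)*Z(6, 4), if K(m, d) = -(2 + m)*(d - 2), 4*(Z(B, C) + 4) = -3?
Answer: -158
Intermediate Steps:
Z(B, C) = -19/4 (Z(B, C) = -4 + (¼)*(-3) = -4 - ¾ = -19/4)
K(m, d) = -(-2 + d)*(2 + m) (K(m, d) = -(2 + m)*(-2 + d) = -(-2 + d)*(2 + m))
13 + K(2, -7)*Z(6, 4) = 13 + (4 - 2*(-7) + 2*2 - 1*(-7)*2)*(-19/4) = 13 + (4 + 14 + 4 + 14)*(-19/4) = 13 + 36*(-19/4) = 13 - 171 = -158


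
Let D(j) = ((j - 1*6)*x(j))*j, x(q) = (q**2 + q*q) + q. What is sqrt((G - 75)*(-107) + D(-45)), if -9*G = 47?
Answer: sqrt(82800529)/3 ≈ 3033.2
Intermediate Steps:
G = -47/9 (G = -1/9*47 = -47/9 ≈ -5.2222)
x(q) = q + 2*q**2 (x(q) = (q**2 + q**2) + q = 2*q**2 + q = q + 2*q**2)
D(j) = j**2*(1 + 2*j)*(-6 + j) (D(j) = ((j - 1*6)*(j*(1 + 2*j)))*j = ((j - 6)*(j*(1 + 2*j)))*j = ((-6 + j)*(j*(1 + 2*j)))*j = (j*(1 + 2*j)*(-6 + j))*j = j**2*(1 + 2*j)*(-6 + j))
sqrt((G - 75)*(-107) + D(-45)) = sqrt((-47/9 - 75)*(-107) + (-45)**2*(1 + 2*(-45))*(-6 - 45)) = sqrt(-722/9*(-107) + 2025*(1 - 90)*(-51)) = sqrt(77254/9 + 2025*(-89)*(-51)) = sqrt(77254/9 + 9191475) = sqrt(82800529/9) = sqrt(82800529)/3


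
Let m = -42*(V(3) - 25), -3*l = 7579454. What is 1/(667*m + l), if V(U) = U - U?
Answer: -3/5478404 ≈ -5.4760e-7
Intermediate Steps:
l = -7579454/3 (l = -⅓*7579454 = -7579454/3 ≈ -2.5265e+6)
V(U) = 0
m = 1050 (m = -42*(0 - 25) = -42*(-25) = 1050)
1/(667*m + l) = 1/(667*1050 - 7579454/3) = 1/(700350 - 7579454/3) = 1/(-5478404/3) = -3/5478404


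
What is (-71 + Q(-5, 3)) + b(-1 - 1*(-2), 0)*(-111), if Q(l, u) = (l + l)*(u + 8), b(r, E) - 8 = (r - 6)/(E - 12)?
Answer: -4461/4 ≈ -1115.3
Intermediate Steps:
b(r, E) = 8 + (-6 + r)/(-12 + E) (b(r, E) = 8 + (r - 6)/(E - 12) = 8 + (-6 + r)/(-12 + E))
Q(l, u) = 2*l*(8 + u) (Q(l, u) = (2*l)*(8 + u) = 2*l*(8 + u))
(-71 + Q(-5, 3)) + b(-1 - 1*(-2), 0)*(-111) = (-71 + 2*(-5)*(8 + 3)) + ((-102 + (-1 - 1*(-2)) + 8*0)/(-12 + 0))*(-111) = (-71 + 2*(-5)*11) + ((-102 + (-1 + 2) + 0)/(-12))*(-111) = (-71 - 110) - (-102 + 1 + 0)/12*(-111) = -181 - 1/12*(-101)*(-111) = -181 + (101/12)*(-111) = -181 - 3737/4 = -4461/4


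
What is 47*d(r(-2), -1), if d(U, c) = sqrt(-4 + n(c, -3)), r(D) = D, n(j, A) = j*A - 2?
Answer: 47*I*sqrt(3) ≈ 81.406*I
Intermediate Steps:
n(j, A) = -2 + A*j (n(j, A) = A*j - 2 = -2 + A*j)
d(U, c) = sqrt(-6 - 3*c) (d(U, c) = sqrt(-4 + (-2 - 3*c)) = sqrt(-6 - 3*c))
47*d(r(-2), -1) = 47*sqrt(-6 - 3*(-1)) = 47*sqrt(-6 + 3) = 47*sqrt(-3) = 47*(I*sqrt(3)) = 47*I*sqrt(3)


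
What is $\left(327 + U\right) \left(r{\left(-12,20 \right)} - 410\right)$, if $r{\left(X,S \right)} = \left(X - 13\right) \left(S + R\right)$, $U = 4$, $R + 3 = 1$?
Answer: $-284660$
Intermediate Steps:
$R = -2$ ($R = -3 + 1 = -2$)
$r{\left(X,S \right)} = \left(-13 + X\right) \left(-2 + S\right)$ ($r{\left(X,S \right)} = \left(X - 13\right) \left(S - 2\right) = \left(-13 + X\right) \left(-2 + S\right)$)
$\left(327 + U\right) \left(r{\left(-12,20 \right)} - 410\right) = \left(327 + 4\right) \left(\left(26 - 260 - -24 + 20 \left(-12\right)\right) - 410\right) = 331 \left(\left(26 - 260 + 24 - 240\right) - 410\right) = 331 \left(-450 - 410\right) = 331 \left(-860\right) = -284660$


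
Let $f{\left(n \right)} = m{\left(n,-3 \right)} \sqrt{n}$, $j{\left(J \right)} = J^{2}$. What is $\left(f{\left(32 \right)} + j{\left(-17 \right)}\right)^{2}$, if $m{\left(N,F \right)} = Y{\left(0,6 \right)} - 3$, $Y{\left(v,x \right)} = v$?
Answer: $83809 - 6936 \sqrt{2} \approx 74000.0$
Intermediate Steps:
$m{\left(N,F \right)} = -3$ ($m{\left(N,F \right)} = 0 - 3 = -3$)
$f{\left(n \right)} = - 3 \sqrt{n}$
$\left(f{\left(32 \right)} + j{\left(-17 \right)}\right)^{2} = \left(- 3 \sqrt{32} + \left(-17\right)^{2}\right)^{2} = \left(- 3 \cdot 4 \sqrt{2} + 289\right)^{2} = \left(- 12 \sqrt{2} + 289\right)^{2} = \left(289 - 12 \sqrt{2}\right)^{2}$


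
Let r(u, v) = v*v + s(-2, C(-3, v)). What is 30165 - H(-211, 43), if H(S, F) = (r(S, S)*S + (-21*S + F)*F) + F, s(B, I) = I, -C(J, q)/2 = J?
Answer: 9232937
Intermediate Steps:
C(J, q) = -2*J
r(u, v) = 6 + v**2 (r(u, v) = v*v - 2*(-3) = v**2 + 6 = 6 + v**2)
H(S, F) = F + F*(F - 21*S) + S*(6 + S**2) (H(S, F) = ((6 + S**2)*S + (-21*S + F)*F) + F = (S*(6 + S**2) + (F - 21*S)*F) + F = (S*(6 + S**2) + F*(F - 21*S)) + F = (F*(F - 21*S) + S*(6 + S**2)) + F = F + F*(F - 21*S) + S*(6 + S**2))
30165 - H(-211, 43) = 30165 - (43 + 43**2 - 211*(6 + (-211)**2) - 21*43*(-211)) = 30165 - (43 + 1849 - 211*(6 + 44521) + 190533) = 30165 - (43 + 1849 - 211*44527 + 190533) = 30165 - (43 + 1849 - 9395197 + 190533) = 30165 - 1*(-9202772) = 30165 + 9202772 = 9232937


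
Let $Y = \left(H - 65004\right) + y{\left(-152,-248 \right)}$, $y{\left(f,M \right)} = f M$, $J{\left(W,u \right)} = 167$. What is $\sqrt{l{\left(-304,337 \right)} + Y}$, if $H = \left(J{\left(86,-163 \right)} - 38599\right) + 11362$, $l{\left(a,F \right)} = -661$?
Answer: $i \sqrt{55039} \approx 234.6 i$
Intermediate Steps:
$y{\left(f,M \right)} = M f$
$H = -27070$ ($H = \left(167 - 38599\right) + 11362 = -38432 + 11362 = -27070$)
$Y = -54378$ ($Y = \left(-27070 - 65004\right) - -37696 = -92074 + 37696 = -54378$)
$\sqrt{l{\left(-304,337 \right)} + Y} = \sqrt{-661 - 54378} = \sqrt{-55039} = i \sqrt{55039}$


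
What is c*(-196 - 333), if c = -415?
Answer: 219535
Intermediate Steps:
c*(-196 - 333) = -415*(-196 - 333) = -415*(-529) = 219535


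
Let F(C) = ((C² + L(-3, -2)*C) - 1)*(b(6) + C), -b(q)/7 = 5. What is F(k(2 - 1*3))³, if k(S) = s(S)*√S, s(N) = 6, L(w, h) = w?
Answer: 2061030851 + 2341415304*I ≈ 2.061e+9 + 2.3414e+9*I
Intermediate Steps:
b(q) = -35 (b(q) = -7*5 = -35)
k(S) = 6*√S
F(C) = (-35 + C)*(-1 + C² - 3*C) (F(C) = ((C² - 3*C) - 1)*(-35 + C) = (-1 + C² - 3*C)*(-35 + C) = (-35 + C)*(-1 + C² - 3*C))
F(k(2 - 1*3))³ = (35 + (6*√(2 - 1*3))³ - 38*(6*√(2 - 1*3))² + 104*(6*√(2 - 1*3)))³ = (35 + (6*√(2 - 3))³ - 38*(6*√(2 - 3))² + 104*(6*√(2 - 3)))³ = (35 + (6*√(-1))³ - 38*(6*√(-1))² + 104*(6*√(-1)))³ = (35 + (6*I)³ - 38*(6*I)² + 104*(6*I))³ = (35 - 216*I - 38*(-36) + 624*I)³ = (35 - 216*I + 1368 + 624*I)³ = (1403 + 408*I)³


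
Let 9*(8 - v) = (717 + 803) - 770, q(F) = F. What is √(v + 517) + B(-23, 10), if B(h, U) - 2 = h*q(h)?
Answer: 531 + 5*√159/3 ≈ 552.02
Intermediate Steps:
v = -226/3 (v = 8 - ((717 + 803) - 770)/9 = 8 - (1520 - 770)/9 = 8 - ⅑*750 = 8 - 250/3 = -226/3 ≈ -75.333)
B(h, U) = 2 + h² (B(h, U) = 2 + h*h = 2 + h²)
√(v + 517) + B(-23, 10) = √(-226/3 + 517) + (2 + (-23)²) = √(1325/3) + (2 + 529) = 5*√159/3 + 531 = 531 + 5*√159/3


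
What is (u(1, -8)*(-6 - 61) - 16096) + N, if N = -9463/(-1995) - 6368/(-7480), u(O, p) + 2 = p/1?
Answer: -1150562701/74613 ≈ -15420.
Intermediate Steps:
u(O, p) = -2 + p (u(O, p) = -2 + p/1 = -2 + p*1 = -2 + p)
N = 417437/74613 (N = -9463*(-1/1995) - 6368*(-1/7480) = 9463/1995 + 796/935 = 417437/74613 ≈ 5.5947)
(u(1, -8)*(-6 - 61) - 16096) + N = ((-2 - 8)*(-6 - 61) - 16096) + 417437/74613 = (-10*(-67) - 16096) + 417437/74613 = (670 - 16096) + 417437/74613 = -15426 + 417437/74613 = -1150562701/74613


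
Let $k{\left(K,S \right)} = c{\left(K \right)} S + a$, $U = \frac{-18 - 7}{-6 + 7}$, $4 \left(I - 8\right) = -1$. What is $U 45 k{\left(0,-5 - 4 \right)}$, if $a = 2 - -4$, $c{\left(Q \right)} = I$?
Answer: $\frac{286875}{4} \approx 71719.0$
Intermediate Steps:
$I = \frac{31}{4}$ ($I = 8 + \frac{1}{4} \left(-1\right) = 8 - \frac{1}{4} = \frac{31}{4} \approx 7.75$)
$c{\left(Q \right)} = \frac{31}{4}$
$U = -25$ ($U = - \frac{25}{1} = \left(-25\right) 1 = -25$)
$a = 6$ ($a = 2 + 4 = 6$)
$k{\left(K,S \right)} = 6 + \frac{31 S}{4}$ ($k{\left(K,S \right)} = \frac{31 S}{4} + 6 = 6 + \frac{31 S}{4}$)
$U 45 k{\left(0,-5 - 4 \right)} = \left(-25\right) 45 \left(6 + \frac{31 \left(-5 - 4\right)}{4}\right) = - 1125 \left(6 + \frac{31 \left(-5 - 4\right)}{4}\right) = - 1125 \left(6 + \frac{31}{4} \left(-9\right)\right) = - 1125 \left(6 - \frac{279}{4}\right) = \left(-1125\right) \left(- \frac{255}{4}\right) = \frac{286875}{4}$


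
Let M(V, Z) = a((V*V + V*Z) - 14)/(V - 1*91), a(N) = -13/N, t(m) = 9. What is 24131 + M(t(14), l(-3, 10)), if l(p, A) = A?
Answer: 310662507/12874 ≈ 24131.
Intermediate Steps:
M(V, Z) = -13/((-91 + V)*(-14 + V² + V*Z)) (M(V, Z) = (-13/((V*V + V*Z) - 14))/(V - 1*91) = (-13/((V² + V*Z) - 14))/(V - 91) = (-13/(-14 + V² + V*Z))/(-91 + V) = -13/((-91 + V)*(-14 + V² + V*Z)))
24131 + M(t(14), l(-3, 10)) = 24131 - 13/((-91 + 9)*(-14 + 9² + 9*10)) = 24131 - 13/(-82*(-14 + 81 + 90)) = 24131 - 13*(-1/82)/157 = 24131 - 13*(-1/82)*1/157 = 24131 + 13/12874 = 310662507/12874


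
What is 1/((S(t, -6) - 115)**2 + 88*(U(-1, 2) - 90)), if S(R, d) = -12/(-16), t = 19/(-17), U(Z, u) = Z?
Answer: 16/80721 ≈ 0.00019821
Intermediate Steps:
t = -19/17 (t = 19*(-1/17) = -19/17 ≈ -1.1176)
S(R, d) = 3/4 (S(R, d) = -12*(-1/16) = 3/4)
1/((S(t, -6) - 115)**2 + 88*(U(-1, 2) - 90)) = 1/((3/4 - 115)**2 + 88*(-1 - 90)) = 1/((-457/4)**2 + 88*(-91)) = 1/(208849/16 - 8008) = 1/(80721/16) = 16/80721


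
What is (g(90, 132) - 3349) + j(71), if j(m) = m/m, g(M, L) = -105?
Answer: -3453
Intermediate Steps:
j(m) = 1
(g(90, 132) - 3349) + j(71) = (-105 - 3349) + 1 = -3454 + 1 = -3453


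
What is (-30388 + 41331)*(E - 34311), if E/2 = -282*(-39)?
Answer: -134763045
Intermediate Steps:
E = 21996 (E = 2*(-282*(-39)) = 2*10998 = 21996)
(-30388 + 41331)*(E - 34311) = (-30388 + 41331)*(21996 - 34311) = 10943*(-12315) = -134763045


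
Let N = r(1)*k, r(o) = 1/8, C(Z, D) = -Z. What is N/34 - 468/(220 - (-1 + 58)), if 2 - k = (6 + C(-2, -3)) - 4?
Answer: -63811/22168 ≈ -2.8785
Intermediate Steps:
r(o) = ⅛
k = -2 (k = 2 - ((6 - 1*(-2)) - 4) = 2 - ((6 + 2) - 4) = 2 - (8 - 4) = 2 - 1*4 = 2 - 4 = -2)
N = -¼ (N = (⅛)*(-2) = -¼ ≈ -0.25000)
N/34 - 468/(220 - (-1 + 58)) = -¼/34 - 468/(220 - (-1 + 58)) = -¼*1/34 - 468/(220 - 1*57) = -1/136 - 468/(220 - 57) = -1/136 - 468/163 = -63811/22168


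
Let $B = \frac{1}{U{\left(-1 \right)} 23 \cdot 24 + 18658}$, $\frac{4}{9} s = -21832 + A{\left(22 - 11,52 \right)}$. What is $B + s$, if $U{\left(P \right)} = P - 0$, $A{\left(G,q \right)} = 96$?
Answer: $- \frac{885492035}{18106} \approx -48906.0$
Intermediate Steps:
$s = -48906$ ($s = \frac{9 \left(-21832 + 96\right)}{4} = \frac{9}{4} \left(-21736\right) = -48906$)
$U{\left(P \right)} = P$ ($U{\left(P \right)} = P + 0 = P$)
$B = \frac{1}{18106}$ ($B = \frac{1}{\left(-1\right) 23 \cdot 24 + 18658} = \frac{1}{\left(-23\right) 24 + 18658} = \frac{1}{-552 + 18658} = \frac{1}{18106} \approx 5.523 \cdot 10^{-5}$)
$B + s = \frac{1}{18106} - 48906 = - \frac{885492035}{18106}$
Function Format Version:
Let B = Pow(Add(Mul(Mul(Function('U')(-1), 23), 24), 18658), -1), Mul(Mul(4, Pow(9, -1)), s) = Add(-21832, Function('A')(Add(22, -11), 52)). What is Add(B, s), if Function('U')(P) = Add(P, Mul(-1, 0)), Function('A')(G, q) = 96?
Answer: Rational(-885492035, 18106) ≈ -48906.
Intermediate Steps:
s = -48906 (s = Mul(Rational(9, 4), Add(-21832, 96)) = Mul(Rational(9, 4), -21736) = -48906)
Function('U')(P) = P (Function('U')(P) = Add(P, 0) = P)
B = Rational(1, 18106) (B = Pow(Add(Mul(Mul(-1, 23), 24), 18658), -1) = Pow(Add(Mul(-23, 24), 18658), -1) = Pow(Add(-552, 18658), -1) = Pow(18106, -1) = Rational(1, 18106) ≈ 5.5230e-5)
Add(B, s) = Add(Rational(1, 18106), -48906) = Rational(-885492035, 18106)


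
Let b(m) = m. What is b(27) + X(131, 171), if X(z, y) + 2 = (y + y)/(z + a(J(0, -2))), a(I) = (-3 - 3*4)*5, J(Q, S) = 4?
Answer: 871/28 ≈ 31.107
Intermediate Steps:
a(I) = -75 (a(I) = (-3 - 12)*5 = -15*5 = -75)
X(z, y) = -2 + 2*y/(-75 + z) (X(z, y) = -2 + (y + y)/(z - 75) = -2 + (2*y)/(-75 + z) = -2 + 2*y/(-75 + z))
b(27) + X(131, 171) = 27 + 2*(75 + 171 - 1*131)/(-75 + 131) = 27 + 2*(75 + 171 - 131)/56 = 27 + 2*(1/56)*115 = 27 + 115/28 = 871/28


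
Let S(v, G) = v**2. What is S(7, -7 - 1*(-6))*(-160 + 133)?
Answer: -1323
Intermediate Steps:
S(7, -7 - 1*(-6))*(-160 + 133) = 7**2*(-160 + 133) = 49*(-27) = -1323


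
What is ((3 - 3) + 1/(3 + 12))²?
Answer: 1/225 ≈ 0.0044444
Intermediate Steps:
((3 - 3) + 1/(3 + 12))² = (0 + 1/15)² = (1/15)² = 1/225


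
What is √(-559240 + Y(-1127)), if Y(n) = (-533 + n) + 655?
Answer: I*√560245 ≈ 748.5*I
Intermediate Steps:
Y(n) = 122 + n
√(-559240 + Y(-1127)) = √(-559240 + (122 - 1127)) = √(-559240 - 1005) = √(-560245) = I*√560245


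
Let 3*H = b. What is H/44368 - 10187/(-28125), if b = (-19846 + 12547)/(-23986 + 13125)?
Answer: 4908988626701/13552898850000 ≈ 0.36221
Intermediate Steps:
b = 7299/10861 (b = -7299/(-10861) = -7299*(-1/10861) = 7299/10861 ≈ 0.67204)
H = 2433/10861 (H = (⅓)*(7299/10861) = 2433/10861 ≈ 0.22401)
H/44368 - 10187/(-28125) = (2433/10861)/44368 - 10187/(-28125) = (2433/10861)*(1/44368) - 10187*(-1/28125) = 2433/481880848 + 10187/28125 = 4908988626701/13552898850000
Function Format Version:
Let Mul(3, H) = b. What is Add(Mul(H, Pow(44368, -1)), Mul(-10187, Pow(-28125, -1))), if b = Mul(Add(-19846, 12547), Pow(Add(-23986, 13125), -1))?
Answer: Rational(4908988626701, 13552898850000) ≈ 0.36221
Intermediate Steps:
b = Rational(7299, 10861) (b = Mul(-7299, Pow(-10861, -1)) = Mul(-7299, Rational(-1, 10861)) = Rational(7299, 10861) ≈ 0.67204)
H = Rational(2433, 10861) (H = Mul(Rational(1, 3), Rational(7299, 10861)) = Rational(2433, 10861) ≈ 0.22401)
Add(Mul(H, Pow(44368, -1)), Mul(-10187, Pow(-28125, -1))) = Add(Mul(Rational(2433, 10861), Pow(44368, -1)), Mul(-10187, Pow(-28125, -1))) = Add(Mul(Rational(2433, 10861), Rational(1, 44368)), Mul(-10187, Rational(-1, 28125))) = Add(Rational(2433, 481880848), Rational(10187, 28125)) = Rational(4908988626701, 13552898850000)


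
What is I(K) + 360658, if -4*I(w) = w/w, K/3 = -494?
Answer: 1442631/4 ≈ 3.6066e+5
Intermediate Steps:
K = -1482 (K = 3*(-494) = -1482)
I(w) = -¼ (I(w) = -w/(4*w) = -¼*1 = -¼)
I(K) + 360658 = -¼ + 360658 = 1442631/4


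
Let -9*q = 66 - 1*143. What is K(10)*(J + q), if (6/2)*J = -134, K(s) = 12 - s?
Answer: -650/9 ≈ -72.222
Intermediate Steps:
q = 77/9 (q = -(66 - 1*143)/9 = -(66 - 143)/9 = -1/9*(-77) = 77/9 ≈ 8.5556)
J = -134/3 (J = (1/3)*(-134) = -134/3 ≈ -44.667)
K(10)*(J + q) = (12 - 1*10)*(-134/3 + 77/9) = (12 - 10)*(-325/9) = 2*(-325/9) = -650/9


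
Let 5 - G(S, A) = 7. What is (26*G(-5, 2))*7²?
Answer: -2548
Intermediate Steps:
G(S, A) = -2 (G(S, A) = 5 - 1*7 = 5 - 7 = -2)
(26*G(-5, 2))*7² = (26*(-2))*7² = -52*49 = -2548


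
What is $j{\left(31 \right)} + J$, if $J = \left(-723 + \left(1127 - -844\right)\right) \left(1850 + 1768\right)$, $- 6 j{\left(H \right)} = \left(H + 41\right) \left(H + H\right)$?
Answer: $4514520$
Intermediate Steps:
$j{\left(H \right)} = - \frac{H \left(41 + H\right)}{3}$ ($j{\left(H \right)} = - \frac{\left(H + 41\right) \left(H + H\right)}{6} = - \frac{\left(41 + H\right) 2 H}{6} = - \frac{2 H \left(41 + H\right)}{6} = - \frac{H \left(41 + H\right)}{3}$)
$J = 4515264$ ($J = \left(-723 + \left(1127 + 844\right)\right) 3618 = \left(-723 + 1971\right) 3618 = 1248 \cdot 3618 = 4515264$)
$j{\left(31 \right)} + J = \left(- \frac{1}{3}\right) 31 \left(41 + 31\right) + 4515264 = \left(- \frac{1}{3}\right) 31 \cdot 72 + 4515264 = -744 + 4515264 = 4514520$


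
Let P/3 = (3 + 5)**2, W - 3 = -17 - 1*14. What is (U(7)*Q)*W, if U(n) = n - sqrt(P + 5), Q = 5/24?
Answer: -245/6 + 35*sqrt(197)/6 ≈ 41.041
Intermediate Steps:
Q = 5/24 (Q = 5*(1/24) = 5/24 ≈ 0.20833)
W = -28 (W = 3 + (-17 - 1*14) = 3 + (-17 - 14) = 3 - 31 = -28)
P = 192 (P = 3*(3 + 5)**2 = 3*8**2 = 3*64 = 192)
U(n) = n - sqrt(197) (U(n) = n - sqrt(192 + 5) = n - sqrt(197))
(U(7)*Q)*W = ((7 - sqrt(197))*(5/24))*(-28) = (35/24 - 5*sqrt(197)/24)*(-28) = -245/6 + 35*sqrt(197)/6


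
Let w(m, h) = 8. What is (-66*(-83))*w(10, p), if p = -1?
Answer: 43824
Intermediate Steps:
(-66*(-83))*w(10, p) = -66*(-83)*8 = 5478*8 = 43824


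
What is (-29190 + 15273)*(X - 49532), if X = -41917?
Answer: 1272695733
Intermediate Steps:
(-29190 + 15273)*(X - 49532) = (-29190 + 15273)*(-41917 - 49532) = -13917*(-91449) = 1272695733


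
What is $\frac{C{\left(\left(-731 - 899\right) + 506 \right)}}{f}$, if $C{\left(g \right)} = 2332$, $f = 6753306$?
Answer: $\frac{1166}{3376653} \approx 0.00034531$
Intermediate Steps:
$\frac{C{\left(\left(-731 - 899\right) + 506 \right)}}{f} = \frac{2332}{6753306} = 2332 \cdot \frac{1}{6753306} = \frac{1166}{3376653}$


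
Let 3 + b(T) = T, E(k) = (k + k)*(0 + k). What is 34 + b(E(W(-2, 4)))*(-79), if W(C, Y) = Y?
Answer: -2257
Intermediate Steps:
E(k) = 2*k² (E(k) = (2*k)*k = 2*k²)
b(T) = -3 + T
34 + b(E(W(-2, 4)))*(-79) = 34 + (-3 + 2*4²)*(-79) = 34 + (-3 + 2*16)*(-79) = 34 + (-3 + 32)*(-79) = 34 + 29*(-79) = 34 - 2291 = -2257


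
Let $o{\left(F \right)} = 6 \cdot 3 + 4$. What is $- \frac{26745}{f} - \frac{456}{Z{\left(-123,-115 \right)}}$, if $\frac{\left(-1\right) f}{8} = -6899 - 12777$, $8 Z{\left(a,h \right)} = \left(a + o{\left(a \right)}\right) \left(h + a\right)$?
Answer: $- \frac{608560347}{1891886752} \approx -0.32167$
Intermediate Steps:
$o{\left(F \right)} = 22$ ($o{\left(F \right)} = 18 + 4 = 22$)
$Z{\left(a,h \right)} = \frac{\left(22 + a\right) \left(a + h\right)}{8}$ ($Z{\left(a,h \right)} = \frac{\left(a + 22\right) \left(h + a\right)}{8} = \frac{\left(22 + a\right) \left(a + h\right)}{8}$)
$f = 157408$ ($f = - 8 \left(-6899 - 12777\right) = \left(-8\right) \left(-19676\right) = 157408$)
$- \frac{26745}{f} - \frac{456}{Z{\left(-123,-115 \right)}} = - \frac{26745}{157408} - \frac{456}{\frac{\left(-123\right)^{2}}{8} + \frac{11}{4} \left(-123\right) + \frac{11}{4} \left(-115\right) + \frac{1}{8} \left(-123\right) \left(-115\right)} = \left(-26745\right) \frac{1}{157408} - \frac{456}{\frac{1}{8} \cdot 15129 - \frac{1353}{4} - \frac{1265}{4} + \frac{14145}{8}} = - \frac{26745}{157408} - \frac{456}{\frac{15129}{8} - \frac{1353}{4} - \frac{1265}{4} + \frac{14145}{8}} = - \frac{26745}{157408} - \frac{456}{\frac{12019}{4}} = - \frac{26745}{157408} - \frac{1824}{12019} = - \frac{608560347}{1891886752}$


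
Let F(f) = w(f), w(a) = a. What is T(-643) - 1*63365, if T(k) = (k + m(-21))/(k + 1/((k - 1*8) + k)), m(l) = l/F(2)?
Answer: -52721559066/832043 ≈ -63364.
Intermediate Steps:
F(f) = f
m(l) = l/2
T(k) = (-21/2 + k)/(k + 1/(-8 + 2*k)) (T(k) = (k + (½)*(-21))/(k + 1/((k - 1*8) + k)) = (k - 21/2)/(k + 1/((k - 8) + k)) = (-21/2 + k)/(k + 1/((-8 + k) + k)) = (-21/2 + k)/(k + 1/(-8 + 2*k)))
T(-643) - 1*63365 = (84 - 29*(-643) + 2*(-643)²)/(1 - 8*(-643) + 2*(-643)²) - 1*63365 = (84 + 18647 + 2*413449)/(1 + 5144 + 2*413449) - 63365 = (84 + 18647 + 826898)/(1 + 5144 + 826898) - 63365 = 845629/832043 - 63365 = -52721559066/832043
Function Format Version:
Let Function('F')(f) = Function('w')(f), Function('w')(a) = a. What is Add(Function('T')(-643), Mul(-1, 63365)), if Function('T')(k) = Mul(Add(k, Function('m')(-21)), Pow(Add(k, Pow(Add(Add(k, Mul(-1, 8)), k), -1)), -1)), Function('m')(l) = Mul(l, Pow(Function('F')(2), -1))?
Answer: Rational(-52721559066, 832043) ≈ -63364.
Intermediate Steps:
Function('F')(f) = f
Function('m')(l) = Mul(Rational(1, 2), l) (Function('m')(l) = Mul(l, Pow(2, -1)) = Mul(l, Rational(1, 2)) = Mul(Rational(1, 2), l))
Function('T')(k) = Mul(Pow(Add(k, Pow(Add(-8, Mul(2, k)), -1)), -1), Add(Rational(-21, 2), k)) (Function('T')(k) = Mul(Add(k, Mul(Rational(1, 2), -21)), Pow(Add(k, Pow(Add(Add(k, Mul(-1, 8)), k), -1)), -1)) = Mul(Add(k, Rational(-21, 2)), Pow(Add(k, Pow(Add(Add(k, -8), k), -1)), -1)) = Mul(Add(Rational(-21, 2), k), Pow(Add(k, Pow(Add(Add(-8, k), k), -1)), -1)) = Mul(Add(Rational(-21, 2), k), Pow(Add(k, Pow(Add(-8, Mul(2, k)), -1)), -1)) = Mul(Pow(Add(k, Pow(Add(-8, Mul(2, k)), -1)), -1), Add(Rational(-21, 2), k)))
Add(Function('T')(-643), Mul(-1, 63365)) = Add(Mul(Pow(Add(1, Mul(-8, -643), Mul(2, Pow(-643, 2))), -1), Add(84, Mul(-29, -643), Mul(2, Pow(-643, 2)))), Mul(-1, 63365)) = Add(Mul(Pow(Add(1, 5144, Mul(2, 413449)), -1), Add(84, 18647, Mul(2, 413449))), -63365) = Add(Mul(Pow(Add(1, 5144, 826898), -1), Add(84, 18647, 826898)), -63365) = Add(Mul(Pow(832043, -1), 845629), -63365) = Add(Mul(Rational(1, 832043), 845629), -63365) = Add(Rational(845629, 832043), -63365) = Rational(-52721559066, 832043)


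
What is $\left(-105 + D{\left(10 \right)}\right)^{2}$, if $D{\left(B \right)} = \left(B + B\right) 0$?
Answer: $11025$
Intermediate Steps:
$D{\left(B \right)} = 0$ ($D{\left(B \right)} = 2 B 0 = 0$)
$\left(-105 + D{\left(10 \right)}\right)^{2} = \left(-105 + 0\right)^{2} = \left(-105\right)^{2} = 11025$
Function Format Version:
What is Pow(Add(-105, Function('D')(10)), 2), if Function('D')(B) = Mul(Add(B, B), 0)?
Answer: 11025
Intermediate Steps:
Function('D')(B) = 0 (Function('D')(B) = Mul(Mul(2, B), 0) = 0)
Pow(Add(-105, Function('D')(10)), 2) = Pow(Add(-105, 0), 2) = Pow(-105, 2) = 11025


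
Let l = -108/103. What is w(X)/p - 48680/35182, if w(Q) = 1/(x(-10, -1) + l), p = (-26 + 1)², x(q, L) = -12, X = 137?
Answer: -2921058839/2110920000 ≈ -1.3838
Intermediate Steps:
p = 625 (p = (-25)² = 625)
l = -108/103 (l = -108*1/103 = -108/103 ≈ -1.0485)
w(Q) = -103/1344 (w(Q) = 1/(-12 - 108/103) = 1/(-1344/103) = -103/1344)
w(X)/p - 48680/35182 = -103/1344/625 - 48680/35182 = -103/1344*1/625 - 48680*1/35182 = -103/840000 - 24340/17591 = -2921058839/2110920000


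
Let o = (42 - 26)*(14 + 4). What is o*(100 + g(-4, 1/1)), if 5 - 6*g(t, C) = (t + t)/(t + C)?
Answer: 28912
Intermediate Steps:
g(t, C) = ⅚ - t/(3*(C + t)) (g(t, C) = ⅚ - (t + t)/(6*(t + C)) = ⅚ - 2*t/(6*(C + t)) = ⅚ - t/(3*(C + t)))
o = 288 (o = 16*18 = 288)
o*(100 + g(-4, 1/1)) = 288*(100 + ((½)*(-4) + (⅚)/1)/(1/1 - 4)) = 288*(100 + (-2 + (⅚)*1)/(1 - 4)) = 288*(100 + (-2 + ⅚)/(-3)) = 288*(100 - ⅓*(-7/6)) = 288*(100 + 7/18) = 288*(1807/18) = 28912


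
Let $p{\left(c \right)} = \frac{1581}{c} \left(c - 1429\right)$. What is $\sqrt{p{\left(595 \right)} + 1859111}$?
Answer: $\frac{\sqrt{2274696305}}{35} \approx 1362.7$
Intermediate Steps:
$p{\left(c \right)} = \frac{1581 \left(-1429 + c\right)}{c}$ ($p{\left(c \right)} = \frac{1581}{c} \left(-1429 + c\right) = \frac{1581 \left(-1429 + c\right)}{c}$)
$\sqrt{p{\left(595 \right)} + 1859111} = \sqrt{\left(1581 - \frac{2259249}{595}\right) + 1859111} = \sqrt{\left(1581 - \frac{132897}{35}\right) + 1859111} = \sqrt{- \frac{77562}{35} + 1859111} = \sqrt{\frac{64991323}{35}} = \frac{\sqrt{2274696305}}{35}$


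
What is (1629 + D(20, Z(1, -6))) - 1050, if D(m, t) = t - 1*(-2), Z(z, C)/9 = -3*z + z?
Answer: 563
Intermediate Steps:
Z(z, C) = -18*z (Z(z, C) = 9*(-3*z + z) = 9*(-2*z) = -18*z)
D(m, t) = 2 + t (D(m, t) = t + 2 = 2 + t)
(1629 + D(20, Z(1, -6))) - 1050 = (1629 + (2 - 18*1)) - 1050 = (1629 + (2 - 18)) - 1050 = (1629 - 16) - 1050 = 1613 - 1050 = 563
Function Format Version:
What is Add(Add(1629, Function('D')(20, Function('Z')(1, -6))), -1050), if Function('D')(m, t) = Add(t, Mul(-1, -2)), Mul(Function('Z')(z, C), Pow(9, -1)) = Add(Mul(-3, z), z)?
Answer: 563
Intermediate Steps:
Function('Z')(z, C) = Mul(-18, z) (Function('Z')(z, C) = Mul(9, Add(Mul(-3, z), z)) = Mul(9, Mul(-2, z)) = Mul(-18, z))
Function('D')(m, t) = Add(2, t) (Function('D')(m, t) = Add(t, 2) = Add(2, t))
Add(Add(1629, Function('D')(20, Function('Z')(1, -6))), -1050) = Add(Add(1629, Add(2, Mul(-18, 1))), -1050) = Add(Add(1629, Add(2, -18)), -1050) = Add(Add(1629, -16), -1050) = Add(1613, -1050) = 563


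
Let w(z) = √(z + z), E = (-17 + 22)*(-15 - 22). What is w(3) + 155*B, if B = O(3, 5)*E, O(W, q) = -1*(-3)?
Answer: -86025 + √6 ≈ -86023.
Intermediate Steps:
E = -185 (E = 5*(-37) = -185)
O(W, q) = 3
B = -555 (B = 3*(-185) = -555)
w(z) = √2*√z (w(z) = √(2*z) = √2*√z)
w(3) + 155*B = √2*√3 + 155*(-555) = √6 - 86025 = -86025 + √6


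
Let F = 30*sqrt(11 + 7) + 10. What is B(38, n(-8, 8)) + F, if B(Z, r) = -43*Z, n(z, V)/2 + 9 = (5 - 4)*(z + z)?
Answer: -1624 + 90*sqrt(2) ≈ -1496.7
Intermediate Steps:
n(z, V) = -18 + 4*z (n(z, V) = -18 + 2*((5 - 4)*(z + z)) = -18 + 2*(1*(2*z)) = -18 + 2*(2*z) = -18 + 4*z)
F = 10 + 90*sqrt(2) (F = 30*sqrt(18) + 10 = 30*(3*sqrt(2)) + 10 = 90*sqrt(2) + 10 = 10 + 90*sqrt(2) ≈ 137.28)
B(38, n(-8, 8)) + F = -43*38 + (10 + 90*sqrt(2)) = -1634 + (10 + 90*sqrt(2)) = -1624 + 90*sqrt(2)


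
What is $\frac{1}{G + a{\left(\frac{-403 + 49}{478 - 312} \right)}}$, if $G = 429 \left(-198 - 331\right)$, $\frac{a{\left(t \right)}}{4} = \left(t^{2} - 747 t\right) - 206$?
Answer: $- \frac{6889}{1525051061} \approx -4.5172 \cdot 10^{-6}$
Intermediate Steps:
$a{\left(t \right)} = -824 - 2988 t + 4 t^{2}$ ($a{\left(t \right)} = 4 \left(\left(t^{2} - 747 t\right) - 206\right) = 4 \left(-206 + t^{2} - 747 t\right) = -824 - 2988 t + 4 t^{2}$)
$G = -226941$ ($G = 429 \left(-529\right) = -226941$)
$\frac{1}{G + a{\left(\frac{-403 + 49}{478 - 312} \right)}} = \frac{1}{-226941 - \left(824 - 4 \frac{\left(-403 + 49\right)^{2}}{\left(478 - 312\right)^{2}} + \frac{2988 \left(-403 + 49\right)}{478 - 312}\right)} = \frac{1}{-226941 - \left(824 - \frac{125316}{6889} + 2988 \left(-354\right) \frac{1}{166}\right)} = \frac{1}{-226941 - \left(-5548 - \frac{125316}{6889}\right)} = \frac{1}{-226941 + \left(-824 + 6372 + 4 \cdot \frac{31329}{6889}\right)} = \frac{1}{-226941 + \left(-824 + 6372 + \frac{125316}{6889}\right)} = \frac{1}{-226941 + \frac{38345488}{6889}} = \frac{1}{- \frac{1525051061}{6889}} = - \frac{6889}{1525051061}$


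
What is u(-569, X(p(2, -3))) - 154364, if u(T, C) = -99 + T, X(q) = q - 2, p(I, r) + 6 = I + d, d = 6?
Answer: -155032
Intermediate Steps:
p(I, r) = I (p(I, r) = -6 + (I + 6) = -6 + (6 + I) = I)
X(q) = -2 + q
u(-569, X(p(2, -3))) - 154364 = (-99 - 569) - 154364 = -668 - 154364 = -155032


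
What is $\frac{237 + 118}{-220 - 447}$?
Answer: $- \frac{355}{667} \approx -0.53223$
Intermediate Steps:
$\frac{237 + 118}{-220 - 447} = \frac{355}{-667} = 355 \left(- \frac{1}{667}\right) = - \frac{355}{667}$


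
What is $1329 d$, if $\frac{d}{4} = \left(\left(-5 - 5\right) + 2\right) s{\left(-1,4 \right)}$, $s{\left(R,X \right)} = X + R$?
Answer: $-127584$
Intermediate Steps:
$s{\left(R,X \right)} = R + X$
$d = -96$ ($d = 4 \left(\left(-5 - 5\right) + 2\right) \left(-1 + 4\right) = 4 \left(-10 + 2\right) 3 = 4 \left(\left(-8\right) 3\right) = 4 \left(-24\right) = -96$)
$1329 d = 1329 \left(-96\right) = -127584$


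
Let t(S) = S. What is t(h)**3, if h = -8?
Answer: -512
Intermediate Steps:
t(h)**3 = (-8)**3 = -512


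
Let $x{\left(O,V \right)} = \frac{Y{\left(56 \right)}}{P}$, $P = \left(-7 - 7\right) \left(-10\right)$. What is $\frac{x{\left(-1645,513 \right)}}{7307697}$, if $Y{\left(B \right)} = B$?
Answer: $\frac{2}{36538485} \approx 5.4737 \cdot 10^{-8}$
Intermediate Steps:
$P = 140$ ($P = \left(-14\right) \left(-10\right) = 140$)
$x{\left(O,V \right)} = \frac{2}{5}$ ($x{\left(O,V \right)} = \frac{56}{140} = 56 \cdot \frac{1}{140} = \frac{2}{5}$)
$\frac{x{\left(-1645,513 \right)}}{7307697} = \frac{2}{5 \cdot 7307697} = \frac{2}{5} \cdot \frac{1}{7307697} = \frac{2}{36538485}$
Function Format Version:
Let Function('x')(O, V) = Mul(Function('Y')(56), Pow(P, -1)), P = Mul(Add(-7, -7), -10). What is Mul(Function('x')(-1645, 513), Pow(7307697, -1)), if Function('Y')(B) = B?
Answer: Rational(2, 36538485) ≈ 5.4737e-8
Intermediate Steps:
P = 140 (P = Mul(-14, -10) = 140)
Function('x')(O, V) = Rational(2, 5) (Function('x')(O, V) = Mul(56, Pow(140, -1)) = Mul(56, Rational(1, 140)) = Rational(2, 5))
Mul(Function('x')(-1645, 513), Pow(7307697, -1)) = Mul(Rational(2, 5), Pow(7307697, -1)) = Mul(Rational(2, 5), Rational(1, 7307697)) = Rational(2, 36538485)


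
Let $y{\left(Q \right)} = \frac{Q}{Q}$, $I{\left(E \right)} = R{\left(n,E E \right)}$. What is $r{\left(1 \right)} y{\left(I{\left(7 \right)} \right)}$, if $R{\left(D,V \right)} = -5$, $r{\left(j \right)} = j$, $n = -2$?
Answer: $1$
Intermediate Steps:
$I{\left(E \right)} = -5$
$y{\left(Q \right)} = 1$
$r{\left(1 \right)} y{\left(I{\left(7 \right)} \right)} = 1 \cdot 1 = 1$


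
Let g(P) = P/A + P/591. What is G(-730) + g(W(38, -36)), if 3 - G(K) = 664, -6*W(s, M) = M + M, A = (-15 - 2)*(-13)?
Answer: -28774709/43537 ≈ -660.93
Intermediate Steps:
A = 221 (A = -17*(-13) = 221)
W(s, M) = -M/3 (W(s, M) = -(M + M)/6 = -M/3)
G(K) = -661 (G(K) = 3 - 1*664 = 3 - 664 = -661)
g(P) = 812*P/130611 (g(P) = P/221 + P/591 = 812*P/130611)
G(-730) + g(W(38, -36)) = -661 + 812*(-⅓*(-36))/130611 = -661 + (812/130611)*12 = -661 + 3248/43537 = -28774709/43537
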